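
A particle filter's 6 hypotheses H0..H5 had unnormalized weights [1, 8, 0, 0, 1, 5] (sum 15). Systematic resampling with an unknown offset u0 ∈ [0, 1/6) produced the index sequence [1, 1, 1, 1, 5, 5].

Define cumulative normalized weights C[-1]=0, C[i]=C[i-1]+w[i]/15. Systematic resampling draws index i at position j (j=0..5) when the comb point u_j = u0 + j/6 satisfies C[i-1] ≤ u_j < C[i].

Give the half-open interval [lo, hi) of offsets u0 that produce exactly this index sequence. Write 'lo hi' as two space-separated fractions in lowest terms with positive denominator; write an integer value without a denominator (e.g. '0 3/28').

1/15 1/10

C = [1/15, 3/5, 3/5, 3/5, 2/3, 1]
j=0 picked index 1: u0 ∈ [1/15, 3/5)
j=1 picked index 1: u0 ∈ [-1/10, 13/30)
j=2 picked index 1: u0 ∈ [-4/15, 4/15)
j=3 picked index 1: u0 ∈ [-13/30, 1/10)
j=4 picked index 5: u0 ∈ [0, 1/3)
j=5 picked index 5: u0 ∈ [-1/6, 1/6)
intersection: [1/15, 1/10)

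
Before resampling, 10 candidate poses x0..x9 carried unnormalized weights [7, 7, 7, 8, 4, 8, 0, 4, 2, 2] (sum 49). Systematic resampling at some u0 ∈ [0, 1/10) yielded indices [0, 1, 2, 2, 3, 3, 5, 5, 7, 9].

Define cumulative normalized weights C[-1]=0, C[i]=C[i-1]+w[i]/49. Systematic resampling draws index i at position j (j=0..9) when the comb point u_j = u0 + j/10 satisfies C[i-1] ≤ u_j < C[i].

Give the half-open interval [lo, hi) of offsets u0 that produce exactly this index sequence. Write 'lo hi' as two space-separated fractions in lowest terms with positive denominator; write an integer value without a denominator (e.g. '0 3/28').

3/35 9/98

C = [1/7, 2/7, 3/7, 29/49, 33/49, 41/49, 41/49, 45/49, 47/49, 1]
j=0 picked index 0: u0 ∈ [0, 1/7)
j=1 picked index 1: u0 ∈ [3/70, 13/70)
j=2 picked index 2: u0 ∈ [3/35, 8/35)
j=3 picked index 2: u0 ∈ [-1/70, 9/70)
j=4 picked index 3: u0 ∈ [1/35, 47/245)
j=5 picked index 3: u0 ∈ [-1/14, 9/98)
j=6 picked index 5: u0 ∈ [18/245, 58/245)
j=7 picked index 5: u0 ∈ [-13/490, 67/490)
j=8 picked index 7: u0 ∈ [9/245, 29/245)
j=9 picked index 9: u0 ∈ [29/490, 1/10)
intersection: [3/35, 9/98)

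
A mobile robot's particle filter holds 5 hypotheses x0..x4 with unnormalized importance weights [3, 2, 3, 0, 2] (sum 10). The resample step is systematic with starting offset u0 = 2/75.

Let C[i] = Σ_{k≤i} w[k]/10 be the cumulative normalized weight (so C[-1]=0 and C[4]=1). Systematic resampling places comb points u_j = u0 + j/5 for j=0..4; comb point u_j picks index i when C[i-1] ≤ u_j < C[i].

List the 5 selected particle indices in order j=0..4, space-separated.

0 0 1 2 4

C = [3/10, 1/2, 4/5, 4/5, 1]
j=0: u_0=2/75 ∈ [0, 3/10) → index 0
j=1: u_1=17/75 ∈ [0, 3/10) → index 0
j=2: u_2=32/75 ∈ [3/10, 1/2) → index 1
j=3: u_3=47/75 ∈ [1/2, 4/5) → index 2
j=4: u_4=62/75 ∈ [4/5, 1) → index 4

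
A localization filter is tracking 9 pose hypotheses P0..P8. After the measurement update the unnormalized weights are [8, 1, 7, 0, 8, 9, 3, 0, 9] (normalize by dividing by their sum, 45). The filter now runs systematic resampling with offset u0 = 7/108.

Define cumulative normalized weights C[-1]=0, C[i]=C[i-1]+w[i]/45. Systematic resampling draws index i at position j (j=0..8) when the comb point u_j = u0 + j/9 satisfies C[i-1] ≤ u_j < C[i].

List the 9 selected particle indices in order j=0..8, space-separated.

C = [8/45, 1/5, 16/45, 16/45, 8/15, 11/15, 4/5, 4/5, 1]
j=0: u_0=7/108 ∈ [0, 8/45) → index 0
j=1: u_1=19/108 ∈ [0, 8/45) → index 0
j=2: u_2=31/108 ∈ [1/5, 16/45) → index 2
j=3: u_3=43/108 ∈ [16/45, 8/15) → index 4
j=4: u_4=55/108 ∈ [16/45, 8/15) → index 4
j=5: u_5=67/108 ∈ [8/15, 11/15) → index 5
j=6: u_6=79/108 ∈ [8/15, 11/15) → index 5
j=7: u_7=91/108 ∈ [4/5, 1) → index 8
j=8: u_8=103/108 ∈ [4/5, 1) → index 8

0 0 2 4 4 5 5 8 8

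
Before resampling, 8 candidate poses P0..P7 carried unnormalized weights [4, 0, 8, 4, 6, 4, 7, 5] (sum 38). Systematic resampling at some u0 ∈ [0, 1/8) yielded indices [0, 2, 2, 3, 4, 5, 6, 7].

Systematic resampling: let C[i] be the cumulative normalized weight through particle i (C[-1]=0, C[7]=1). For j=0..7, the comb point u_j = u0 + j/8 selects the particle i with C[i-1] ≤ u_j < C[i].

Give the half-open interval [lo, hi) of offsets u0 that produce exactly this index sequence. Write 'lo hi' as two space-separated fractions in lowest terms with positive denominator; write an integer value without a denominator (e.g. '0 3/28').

C = [2/19, 2/19, 6/19, 8/19, 11/19, 13/19, 33/38, 1]
j=0 picked index 0: u0 ∈ [0, 2/19)
j=1 picked index 2: u0 ∈ [-3/152, 29/152)
j=2 picked index 2: u0 ∈ [-11/76, 5/76)
j=3 picked index 3: u0 ∈ [-9/152, 7/152)
j=4 picked index 4: u0 ∈ [-3/38, 3/38)
j=5 picked index 5: u0 ∈ [-7/152, 9/152)
j=6 picked index 6: u0 ∈ [-5/76, 9/76)
j=7 picked index 7: u0 ∈ [-1/152, 1/8)
intersection: [0, 7/152)

0 7/152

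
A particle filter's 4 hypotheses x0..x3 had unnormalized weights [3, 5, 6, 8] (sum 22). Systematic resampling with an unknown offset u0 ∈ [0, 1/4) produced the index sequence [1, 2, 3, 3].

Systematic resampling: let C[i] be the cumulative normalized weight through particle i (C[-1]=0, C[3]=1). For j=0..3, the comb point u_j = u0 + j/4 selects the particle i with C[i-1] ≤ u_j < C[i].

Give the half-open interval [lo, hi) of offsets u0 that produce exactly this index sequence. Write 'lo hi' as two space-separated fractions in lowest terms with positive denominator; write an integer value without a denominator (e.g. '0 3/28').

3/22 1/4

C = [3/22, 4/11, 7/11, 1]
j=0 picked index 1: u0 ∈ [3/22, 4/11)
j=1 picked index 2: u0 ∈ [5/44, 17/44)
j=2 picked index 3: u0 ∈ [3/22, 1/2)
j=3 picked index 3: u0 ∈ [-5/44, 1/4)
intersection: [3/22, 1/4)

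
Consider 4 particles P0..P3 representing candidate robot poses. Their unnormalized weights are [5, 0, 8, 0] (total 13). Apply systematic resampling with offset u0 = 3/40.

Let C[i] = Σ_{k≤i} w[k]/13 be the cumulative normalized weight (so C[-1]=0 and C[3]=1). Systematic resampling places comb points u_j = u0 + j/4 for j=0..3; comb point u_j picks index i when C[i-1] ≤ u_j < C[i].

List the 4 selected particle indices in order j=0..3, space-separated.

0 0 2 2

C = [5/13, 5/13, 1, 1]
j=0: u_0=3/40 ∈ [0, 5/13) → index 0
j=1: u_1=13/40 ∈ [0, 5/13) → index 0
j=2: u_2=23/40 ∈ [5/13, 1) → index 2
j=3: u_3=33/40 ∈ [5/13, 1) → index 2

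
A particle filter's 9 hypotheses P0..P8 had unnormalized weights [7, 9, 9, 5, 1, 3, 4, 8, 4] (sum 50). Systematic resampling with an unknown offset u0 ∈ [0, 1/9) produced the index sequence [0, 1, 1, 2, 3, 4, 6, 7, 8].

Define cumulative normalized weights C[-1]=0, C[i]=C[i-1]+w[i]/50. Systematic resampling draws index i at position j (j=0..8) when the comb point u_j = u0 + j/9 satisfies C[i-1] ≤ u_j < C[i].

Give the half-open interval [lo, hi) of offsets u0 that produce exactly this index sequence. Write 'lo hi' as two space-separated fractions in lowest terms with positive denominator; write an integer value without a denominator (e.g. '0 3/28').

C = [7/50, 8/25, 1/2, 3/5, 31/50, 17/25, 19/25, 23/25, 1]
j=0 picked index 0: u0 ∈ [0, 7/50)
j=1 picked index 1: u0 ∈ [13/450, 47/225)
j=2 picked index 1: u0 ∈ [-37/450, 22/225)
j=3 picked index 2: u0 ∈ [-1/75, 1/6)
j=4 picked index 3: u0 ∈ [1/18, 7/45)
j=5 picked index 4: u0 ∈ [2/45, 29/450)
j=6 picked index 6: u0 ∈ [1/75, 7/75)
j=7 picked index 7: u0 ∈ [-4/225, 32/225)
j=8 picked index 8: u0 ∈ [7/225, 1/9)
intersection: [1/18, 29/450)

1/18 29/450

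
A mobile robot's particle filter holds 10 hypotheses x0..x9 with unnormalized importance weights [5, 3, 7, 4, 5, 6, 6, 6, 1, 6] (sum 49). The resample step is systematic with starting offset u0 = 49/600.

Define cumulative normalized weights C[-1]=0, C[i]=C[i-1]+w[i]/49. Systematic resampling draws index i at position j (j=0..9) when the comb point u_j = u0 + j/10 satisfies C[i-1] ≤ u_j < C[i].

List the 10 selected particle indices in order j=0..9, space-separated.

0 2 2 3 4 5 6 7 9 9

C = [5/49, 8/49, 15/49, 19/49, 24/49, 30/49, 36/49, 6/7, 43/49, 1]
j=0: u_0=49/600 ∈ [0, 5/49) → index 0
j=1: u_1=109/600 ∈ [8/49, 15/49) → index 2
j=2: u_2=169/600 ∈ [8/49, 15/49) → index 2
j=3: u_3=229/600 ∈ [15/49, 19/49) → index 3
j=4: u_4=289/600 ∈ [19/49, 24/49) → index 4
j=5: u_5=349/600 ∈ [24/49, 30/49) → index 5
j=6: u_6=409/600 ∈ [30/49, 36/49) → index 6
j=7: u_7=469/600 ∈ [36/49, 6/7) → index 7
j=8: u_8=529/600 ∈ [43/49, 1) → index 9
j=9: u_9=589/600 ∈ [43/49, 1) → index 9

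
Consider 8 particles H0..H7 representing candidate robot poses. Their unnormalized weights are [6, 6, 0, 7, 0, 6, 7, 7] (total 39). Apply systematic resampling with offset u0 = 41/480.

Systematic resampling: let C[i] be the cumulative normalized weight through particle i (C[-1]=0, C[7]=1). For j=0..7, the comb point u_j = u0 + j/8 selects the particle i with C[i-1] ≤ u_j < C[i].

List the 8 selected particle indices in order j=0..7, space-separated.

C = [2/13, 4/13, 4/13, 19/39, 19/39, 25/39, 32/39, 1]
j=0: u_0=41/480 ∈ [0, 2/13) → index 0
j=1: u_1=101/480 ∈ [2/13, 4/13) → index 1
j=2: u_2=161/480 ∈ [4/13, 19/39) → index 3
j=3: u_3=221/480 ∈ [4/13, 19/39) → index 3
j=4: u_4=281/480 ∈ [19/39, 25/39) → index 5
j=5: u_5=341/480 ∈ [25/39, 32/39) → index 6
j=6: u_6=401/480 ∈ [32/39, 1) → index 7
j=7: u_7=461/480 ∈ [32/39, 1) → index 7

0 1 3 3 5 6 7 7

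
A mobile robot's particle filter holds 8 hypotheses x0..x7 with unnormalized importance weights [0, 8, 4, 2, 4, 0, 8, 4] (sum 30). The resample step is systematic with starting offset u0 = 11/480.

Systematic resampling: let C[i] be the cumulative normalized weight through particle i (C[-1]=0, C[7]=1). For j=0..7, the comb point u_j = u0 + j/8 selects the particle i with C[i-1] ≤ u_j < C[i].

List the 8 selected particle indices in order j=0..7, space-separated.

1 1 2 2 4 6 6 7

C = [0, 4/15, 2/5, 7/15, 3/5, 3/5, 13/15, 1]
j=0: u_0=11/480 ∈ [0, 4/15) → index 1
j=1: u_1=71/480 ∈ [0, 4/15) → index 1
j=2: u_2=131/480 ∈ [4/15, 2/5) → index 2
j=3: u_3=191/480 ∈ [4/15, 2/5) → index 2
j=4: u_4=251/480 ∈ [7/15, 3/5) → index 4
j=5: u_5=311/480 ∈ [3/5, 13/15) → index 6
j=6: u_6=371/480 ∈ [3/5, 13/15) → index 6
j=7: u_7=431/480 ∈ [13/15, 1) → index 7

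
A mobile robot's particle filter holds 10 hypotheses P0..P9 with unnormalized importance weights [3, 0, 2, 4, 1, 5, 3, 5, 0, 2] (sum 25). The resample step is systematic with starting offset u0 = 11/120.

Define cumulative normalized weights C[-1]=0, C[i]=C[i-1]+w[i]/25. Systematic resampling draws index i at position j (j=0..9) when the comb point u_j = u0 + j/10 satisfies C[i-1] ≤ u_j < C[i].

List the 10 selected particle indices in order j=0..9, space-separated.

C = [3/25, 3/25, 1/5, 9/25, 2/5, 3/5, 18/25, 23/25, 23/25, 1]
j=0: u_0=11/120 ∈ [0, 3/25) → index 0
j=1: u_1=23/120 ∈ [3/25, 1/5) → index 2
j=2: u_2=7/24 ∈ [1/5, 9/25) → index 3
j=3: u_3=47/120 ∈ [9/25, 2/5) → index 4
j=4: u_4=59/120 ∈ [2/5, 3/5) → index 5
j=5: u_5=71/120 ∈ [2/5, 3/5) → index 5
j=6: u_6=83/120 ∈ [3/5, 18/25) → index 6
j=7: u_7=19/24 ∈ [18/25, 23/25) → index 7
j=8: u_8=107/120 ∈ [18/25, 23/25) → index 7
j=9: u_9=119/120 ∈ [23/25, 1) → index 9

0 2 3 4 5 5 6 7 7 9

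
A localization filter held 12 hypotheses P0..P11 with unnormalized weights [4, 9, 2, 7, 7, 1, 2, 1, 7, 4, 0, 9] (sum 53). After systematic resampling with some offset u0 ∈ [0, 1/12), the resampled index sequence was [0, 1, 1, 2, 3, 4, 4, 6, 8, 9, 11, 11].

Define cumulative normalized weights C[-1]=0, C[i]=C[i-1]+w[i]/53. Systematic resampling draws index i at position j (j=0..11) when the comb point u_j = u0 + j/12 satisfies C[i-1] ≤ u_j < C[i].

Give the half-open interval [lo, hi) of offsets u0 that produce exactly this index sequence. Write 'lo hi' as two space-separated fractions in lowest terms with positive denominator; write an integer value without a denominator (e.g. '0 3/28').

1/212 13/636

C = [4/53, 13/53, 15/53, 22/53, 29/53, 30/53, 32/53, 33/53, 40/53, 44/53, 44/53, 1]
j=0 picked index 0: u0 ∈ [0, 4/53)
j=1 picked index 1: u0 ∈ [-5/636, 103/636)
j=2 picked index 1: u0 ∈ [-29/318, 25/318)
j=3 picked index 2: u0 ∈ [-1/212, 7/212)
j=4 picked index 3: u0 ∈ [-8/159, 13/159)
j=5 picked index 4: u0 ∈ [-1/636, 83/636)
j=6 picked index 4: u0 ∈ [-9/106, 5/106)
j=7 picked index 6: u0 ∈ [-11/636, 13/636)
j=8 picked index 8: u0 ∈ [-7/159, 14/159)
j=9 picked index 9: u0 ∈ [1/212, 17/212)
j=10 picked index 11: u0 ∈ [-1/318, 1/6)
j=11 picked index 11: u0 ∈ [-55/636, 1/12)
intersection: [1/212, 13/636)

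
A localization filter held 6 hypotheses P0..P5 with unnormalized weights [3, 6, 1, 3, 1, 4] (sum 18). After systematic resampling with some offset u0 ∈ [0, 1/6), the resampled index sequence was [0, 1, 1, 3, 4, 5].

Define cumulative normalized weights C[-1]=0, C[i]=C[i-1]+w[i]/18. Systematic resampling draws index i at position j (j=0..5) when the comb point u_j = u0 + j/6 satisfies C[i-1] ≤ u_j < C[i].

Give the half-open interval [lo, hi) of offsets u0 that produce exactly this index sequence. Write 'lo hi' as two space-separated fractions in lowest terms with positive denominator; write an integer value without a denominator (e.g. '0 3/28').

1/18 1/9

C = [1/6, 1/2, 5/9, 13/18, 7/9, 1]
j=0 picked index 0: u0 ∈ [0, 1/6)
j=1 picked index 1: u0 ∈ [0, 1/3)
j=2 picked index 1: u0 ∈ [-1/6, 1/6)
j=3 picked index 3: u0 ∈ [1/18, 2/9)
j=4 picked index 4: u0 ∈ [1/18, 1/9)
j=5 picked index 5: u0 ∈ [-1/18, 1/6)
intersection: [1/18, 1/9)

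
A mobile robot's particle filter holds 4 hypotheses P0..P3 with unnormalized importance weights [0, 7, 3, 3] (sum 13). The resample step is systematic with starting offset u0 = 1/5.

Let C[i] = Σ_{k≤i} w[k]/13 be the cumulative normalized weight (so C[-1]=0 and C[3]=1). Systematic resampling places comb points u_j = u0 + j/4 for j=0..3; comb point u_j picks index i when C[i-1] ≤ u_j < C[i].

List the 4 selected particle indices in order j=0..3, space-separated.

C = [0, 7/13, 10/13, 1]
j=0: u_0=1/5 ∈ [0, 7/13) → index 1
j=1: u_1=9/20 ∈ [0, 7/13) → index 1
j=2: u_2=7/10 ∈ [7/13, 10/13) → index 2
j=3: u_3=19/20 ∈ [10/13, 1) → index 3

1 1 2 3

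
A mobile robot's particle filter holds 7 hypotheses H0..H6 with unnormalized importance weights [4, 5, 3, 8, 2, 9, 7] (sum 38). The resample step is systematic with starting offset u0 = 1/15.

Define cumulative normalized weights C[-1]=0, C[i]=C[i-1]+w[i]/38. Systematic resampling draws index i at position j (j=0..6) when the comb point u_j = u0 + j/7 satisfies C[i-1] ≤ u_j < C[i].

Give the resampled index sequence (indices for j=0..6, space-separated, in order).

0 1 3 3 5 5 6

C = [2/19, 9/38, 6/19, 10/19, 11/19, 31/38, 1]
j=0: u_0=1/15 ∈ [0, 2/19) → index 0
j=1: u_1=22/105 ∈ [2/19, 9/38) → index 1
j=2: u_2=37/105 ∈ [6/19, 10/19) → index 3
j=3: u_3=52/105 ∈ [6/19, 10/19) → index 3
j=4: u_4=67/105 ∈ [11/19, 31/38) → index 5
j=5: u_5=82/105 ∈ [11/19, 31/38) → index 5
j=6: u_6=97/105 ∈ [31/38, 1) → index 6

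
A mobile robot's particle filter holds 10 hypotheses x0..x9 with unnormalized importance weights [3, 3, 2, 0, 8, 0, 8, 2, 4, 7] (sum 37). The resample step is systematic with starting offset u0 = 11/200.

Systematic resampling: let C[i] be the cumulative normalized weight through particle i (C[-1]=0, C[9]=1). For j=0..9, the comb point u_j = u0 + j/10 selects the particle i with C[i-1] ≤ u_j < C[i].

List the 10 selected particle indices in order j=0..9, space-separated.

C = [3/37, 6/37, 8/37, 8/37, 16/37, 16/37, 24/37, 26/37, 30/37, 1]
j=0: u_0=11/200 ∈ [0, 3/37) → index 0
j=1: u_1=31/200 ∈ [3/37, 6/37) → index 1
j=2: u_2=51/200 ∈ [8/37, 16/37) → index 4
j=3: u_3=71/200 ∈ [8/37, 16/37) → index 4
j=4: u_4=91/200 ∈ [16/37, 24/37) → index 6
j=5: u_5=111/200 ∈ [16/37, 24/37) → index 6
j=6: u_6=131/200 ∈ [24/37, 26/37) → index 7
j=7: u_7=151/200 ∈ [26/37, 30/37) → index 8
j=8: u_8=171/200 ∈ [30/37, 1) → index 9
j=9: u_9=191/200 ∈ [30/37, 1) → index 9

0 1 4 4 6 6 7 8 9 9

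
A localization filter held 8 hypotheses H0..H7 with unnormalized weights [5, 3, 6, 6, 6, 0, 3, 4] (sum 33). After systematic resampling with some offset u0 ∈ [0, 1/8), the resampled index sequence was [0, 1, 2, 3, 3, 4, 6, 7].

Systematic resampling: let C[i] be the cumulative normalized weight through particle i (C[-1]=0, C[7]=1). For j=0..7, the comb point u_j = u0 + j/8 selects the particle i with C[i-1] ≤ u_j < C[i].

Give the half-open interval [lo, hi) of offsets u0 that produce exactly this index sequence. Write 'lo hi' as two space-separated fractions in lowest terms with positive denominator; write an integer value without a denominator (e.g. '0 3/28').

13/264 7/66

C = [5/33, 8/33, 14/33, 20/33, 26/33, 26/33, 29/33, 1]
j=0 picked index 0: u0 ∈ [0, 5/33)
j=1 picked index 1: u0 ∈ [7/264, 31/264)
j=2 picked index 2: u0 ∈ [-1/132, 23/132)
j=3 picked index 3: u0 ∈ [13/264, 61/264)
j=4 picked index 3: u0 ∈ [-5/66, 7/66)
j=5 picked index 4: u0 ∈ [-5/264, 43/264)
j=6 picked index 6: u0 ∈ [5/132, 17/132)
j=7 picked index 7: u0 ∈ [1/264, 1/8)
intersection: [13/264, 7/66)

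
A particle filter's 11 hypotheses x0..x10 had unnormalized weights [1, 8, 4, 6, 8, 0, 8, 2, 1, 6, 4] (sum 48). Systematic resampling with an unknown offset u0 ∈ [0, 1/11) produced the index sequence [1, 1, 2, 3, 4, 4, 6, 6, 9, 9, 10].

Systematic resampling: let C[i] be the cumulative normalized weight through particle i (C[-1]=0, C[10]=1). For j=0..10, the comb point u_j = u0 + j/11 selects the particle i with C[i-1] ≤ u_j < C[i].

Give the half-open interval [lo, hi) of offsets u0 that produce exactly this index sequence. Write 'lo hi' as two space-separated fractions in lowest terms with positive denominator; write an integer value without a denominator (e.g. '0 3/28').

C = [1/48, 3/16, 13/48, 19/48, 9/16, 9/16, 35/48, 37/48, 19/24, 11/12, 1]
j=0 picked index 1: u0 ∈ [1/48, 3/16)
j=1 picked index 1: u0 ∈ [-37/528, 17/176)
j=2 picked index 2: u0 ∈ [1/176, 47/528)
j=3 picked index 3: u0 ∈ [-1/528, 65/528)
j=4 picked index 4: u0 ∈ [17/528, 35/176)
j=5 picked index 4: u0 ∈ [-31/528, 19/176)
j=6 picked index 6: u0 ∈ [3/176, 97/528)
j=7 picked index 6: u0 ∈ [-13/176, 49/528)
j=8 picked index 9: u0 ∈ [17/264, 25/132)
j=9 picked index 9: u0 ∈ [-7/264, 13/132)
j=10 picked index 10: u0 ∈ [1/132, 1/11)
intersection: [17/264, 47/528)

17/264 47/528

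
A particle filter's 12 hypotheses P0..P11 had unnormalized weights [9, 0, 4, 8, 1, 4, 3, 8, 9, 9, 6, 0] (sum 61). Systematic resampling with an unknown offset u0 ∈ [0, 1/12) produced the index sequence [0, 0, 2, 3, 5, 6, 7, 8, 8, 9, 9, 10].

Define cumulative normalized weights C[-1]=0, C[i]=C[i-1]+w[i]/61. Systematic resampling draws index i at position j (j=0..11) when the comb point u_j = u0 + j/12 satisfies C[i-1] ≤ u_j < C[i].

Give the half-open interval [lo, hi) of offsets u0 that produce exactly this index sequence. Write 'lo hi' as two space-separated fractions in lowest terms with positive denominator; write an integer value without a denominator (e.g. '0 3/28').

5/183 17/366

C = [9/61, 9/61, 13/61, 21/61, 22/61, 26/61, 29/61, 37/61, 46/61, 55/61, 1, 1]
j=0 picked index 0: u0 ∈ [0, 9/61)
j=1 picked index 0: u0 ∈ [-1/12, 47/732)
j=2 picked index 2: u0 ∈ [-7/366, 17/366)
j=3 picked index 3: u0 ∈ [-9/244, 23/244)
j=4 picked index 5: u0 ∈ [5/183, 17/183)
j=5 picked index 6: u0 ∈ [7/732, 43/732)
j=6 picked index 7: u0 ∈ [-3/122, 13/122)
j=7 picked index 8: u0 ∈ [17/732, 125/732)
j=8 picked index 8: u0 ∈ [-11/183, 16/183)
j=9 picked index 9: u0 ∈ [1/244, 37/244)
j=10 picked index 9: u0 ∈ [-29/366, 25/366)
j=11 picked index 10: u0 ∈ [-11/732, 1/12)
intersection: [5/183, 17/366)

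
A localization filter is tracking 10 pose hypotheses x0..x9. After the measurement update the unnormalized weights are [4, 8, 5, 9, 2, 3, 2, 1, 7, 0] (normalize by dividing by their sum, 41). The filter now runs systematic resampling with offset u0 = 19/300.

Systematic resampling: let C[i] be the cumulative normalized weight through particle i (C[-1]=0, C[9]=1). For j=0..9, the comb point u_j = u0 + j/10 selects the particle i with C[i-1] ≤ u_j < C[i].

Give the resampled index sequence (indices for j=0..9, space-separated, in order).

C = [4/41, 12/41, 17/41, 26/41, 28/41, 31/41, 33/41, 34/41, 1, 1]
j=0: u_0=19/300 ∈ [0, 4/41) → index 0
j=1: u_1=49/300 ∈ [4/41, 12/41) → index 1
j=2: u_2=79/300 ∈ [4/41, 12/41) → index 1
j=3: u_3=109/300 ∈ [12/41, 17/41) → index 2
j=4: u_4=139/300 ∈ [17/41, 26/41) → index 3
j=5: u_5=169/300 ∈ [17/41, 26/41) → index 3
j=6: u_6=199/300 ∈ [26/41, 28/41) → index 4
j=7: u_7=229/300 ∈ [31/41, 33/41) → index 6
j=8: u_8=259/300 ∈ [34/41, 1) → index 8
j=9: u_9=289/300 ∈ [34/41, 1) → index 8

0 1 1 2 3 3 4 6 8 8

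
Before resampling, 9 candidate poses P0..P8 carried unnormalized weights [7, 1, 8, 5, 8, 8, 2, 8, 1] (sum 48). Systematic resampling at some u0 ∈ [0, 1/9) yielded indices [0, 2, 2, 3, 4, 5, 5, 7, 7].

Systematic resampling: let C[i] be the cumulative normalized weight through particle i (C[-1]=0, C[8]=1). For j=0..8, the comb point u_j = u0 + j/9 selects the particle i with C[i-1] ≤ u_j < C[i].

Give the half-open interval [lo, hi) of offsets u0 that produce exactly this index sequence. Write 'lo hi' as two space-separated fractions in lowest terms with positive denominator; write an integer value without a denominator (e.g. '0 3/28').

1/18 13/144

C = [7/48, 1/6, 1/3, 7/16, 29/48, 37/48, 13/16, 47/48, 1]
j=0 picked index 0: u0 ∈ [0, 7/48)
j=1 picked index 2: u0 ∈ [1/18, 2/9)
j=2 picked index 2: u0 ∈ [-1/18, 1/9)
j=3 picked index 3: u0 ∈ [0, 5/48)
j=4 picked index 4: u0 ∈ [-1/144, 23/144)
j=5 picked index 5: u0 ∈ [7/144, 31/144)
j=6 picked index 5: u0 ∈ [-1/16, 5/48)
j=7 picked index 7: u0 ∈ [5/144, 29/144)
j=8 picked index 7: u0 ∈ [-11/144, 13/144)
intersection: [1/18, 13/144)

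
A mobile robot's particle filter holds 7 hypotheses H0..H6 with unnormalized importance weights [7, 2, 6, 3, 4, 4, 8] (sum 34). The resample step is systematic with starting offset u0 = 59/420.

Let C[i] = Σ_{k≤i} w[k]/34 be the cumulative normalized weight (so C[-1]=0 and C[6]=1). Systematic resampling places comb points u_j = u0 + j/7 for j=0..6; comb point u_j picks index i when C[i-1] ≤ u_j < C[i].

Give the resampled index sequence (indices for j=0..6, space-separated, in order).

C = [7/34, 9/34, 15/34, 9/17, 11/17, 13/17, 1]
j=0: u_0=59/420 ∈ [0, 7/34) → index 0
j=1: u_1=17/60 ∈ [9/34, 15/34) → index 2
j=2: u_2=179/420 ∈ [9/34, 15/34) → index 2
j=3: u_3=239/420 ∈ [9/17, 11/17) → index 4
j=4: u_4=299/420 ∈ [11/17, 13/17) → index 5
j=5: u_5=359/420 ∈ [13/17, 1) → index 6
j=6: u_6=419/420 ∈ [13/17, 1) → index 6

0 2 2 4 5 6 6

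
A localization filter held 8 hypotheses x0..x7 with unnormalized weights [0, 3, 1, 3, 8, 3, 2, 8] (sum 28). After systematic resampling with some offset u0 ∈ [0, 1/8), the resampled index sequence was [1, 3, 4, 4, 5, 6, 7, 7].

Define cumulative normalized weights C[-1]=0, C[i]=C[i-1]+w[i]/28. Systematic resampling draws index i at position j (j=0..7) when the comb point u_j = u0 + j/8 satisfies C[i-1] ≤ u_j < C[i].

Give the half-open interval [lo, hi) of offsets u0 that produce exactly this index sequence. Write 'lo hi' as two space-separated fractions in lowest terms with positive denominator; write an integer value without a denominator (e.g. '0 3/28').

C = [0, 3/28, 1/7, 1/4, 15/28, 9/14, 5/7, 1]
j=0 picked index 1: u0 ∈ [0, 3/28)
j=1 picked index 3: u0 ∈ [1/56, 1/8)
j=2 picked index 4: u0 ∈ [0, 2/7)
j=3 picked index 4: u0 ∈ [-1/8, 9/56)
j=4 picked index 5: u0 ∈ [1/28, 1/7)
j=5 picked index 6: u0 ∈ [1/56, 5/56)
j=6 picked index 7: u0 ∈ [-1/28, 1/4)
j=7 picked index 7: u0 ∈ [-9/56, 1/8)
intersection: [1/28, 5/56)

1/28 5/56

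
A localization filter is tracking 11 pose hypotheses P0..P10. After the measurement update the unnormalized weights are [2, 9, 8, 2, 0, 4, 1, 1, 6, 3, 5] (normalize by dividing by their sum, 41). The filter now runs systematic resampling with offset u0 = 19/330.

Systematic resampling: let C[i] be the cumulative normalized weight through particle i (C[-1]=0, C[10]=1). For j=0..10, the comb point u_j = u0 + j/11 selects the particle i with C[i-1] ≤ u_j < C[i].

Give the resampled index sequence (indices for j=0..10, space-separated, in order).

C = [2/41, 11/41, 19/41, 21/41, 21/41, 25/41, 26/41, 27/41, 33/41, 36/41, 1]
j=0: u_0=19/330 ∈ [2/41, 11/41) → index 1
j=1: u_1=49/330 ∈ [2/41, 11/41) → index 1
j=2: u_2=79/330 ∈ [2/41, 11/41) → index 1
j=3: u_3=109/330 ∈ [11/41, 19/41) → index 2
j=4: u_4=139/330 ∈ [11/41, 19/41) → index 2
j=5: u_5=169/330 ∈ [19/41, 21/41) → index 3
j=6: u_6=199/330 ∈ [21/41, 25/41) → index 5
j=7: u_7=229/330 ∈ [27/41, 33/41) → index 8
j=8: u_8=259/330 ∈ [27/41, 33/41) → index 8
j=9: u_9=289/330 ∈ [33/41, 36/41) → index 9
j=10: u_10=29/30 ∈ [36/41, 1) → index 10

1 1 1 2 2 3 5 8 8 9 10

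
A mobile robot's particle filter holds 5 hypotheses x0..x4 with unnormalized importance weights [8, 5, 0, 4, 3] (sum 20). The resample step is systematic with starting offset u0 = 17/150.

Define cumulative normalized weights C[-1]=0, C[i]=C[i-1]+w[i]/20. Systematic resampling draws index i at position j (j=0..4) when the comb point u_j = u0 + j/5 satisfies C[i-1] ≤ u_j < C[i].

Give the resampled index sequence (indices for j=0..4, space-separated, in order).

C = [2/5, 13/20, 13/20, 17/20, 1]
j=0: u_0=17/150 ∈ [0, 2/5) → index 0
j=1: u_1=47/150 ∈ [0, 2/5) → index 0
j=2: u_2=77/150 ∈ [2/5, 13/20) → index 1
j=3: u_3=107/150 ∈ [13/20, 17/20) → index 3
j=4: u_4=137/150 ∈ [17/20, 1) → index 4

0 0 1 3 4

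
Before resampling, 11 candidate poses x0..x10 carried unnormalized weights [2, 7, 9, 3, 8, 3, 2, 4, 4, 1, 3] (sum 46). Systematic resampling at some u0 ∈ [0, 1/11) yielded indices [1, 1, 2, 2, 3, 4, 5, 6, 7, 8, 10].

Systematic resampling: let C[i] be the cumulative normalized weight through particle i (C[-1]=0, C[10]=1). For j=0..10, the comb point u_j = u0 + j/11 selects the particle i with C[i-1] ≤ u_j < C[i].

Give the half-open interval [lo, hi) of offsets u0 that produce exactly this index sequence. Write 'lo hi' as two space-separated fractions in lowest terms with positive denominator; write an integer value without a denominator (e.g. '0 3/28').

C = [1/23, 9/46, 9/23, 21/46, 29/46, 16/23, 17/23, 19/23, 21/23, 43/46, 1]
j=0 picked index 1: u0 ∈ [1/23, 9/46)
j=1 picked index 1: u0 ∈ [-12/253, 53/506)
j=2 picked index 2: u0 ∈ [7/506, 53/253)
j=3 picked index 2: u0 ∈ [-39/506, 30/253)
j=4 picked index 3: u0 ∈ [7/253, 47/506)
j=5 picked index 4: u0 ∈ [1/506, 89/506)
j=6 picked index 5: u0 ∈ [43/506, 38/253)
j=7 picked index 6: u0 ∈ [15/253, 26/253)
j=8 picked index 7: u0 ∈ [3/253, 25/253)
j=9 picked index 8: u0 ∈ [2/253, 24/253)
j=10 picked index 10: u0 ∈ [13/506, 1/11)
intersection: [43/506, 1/11)

43/506 1/11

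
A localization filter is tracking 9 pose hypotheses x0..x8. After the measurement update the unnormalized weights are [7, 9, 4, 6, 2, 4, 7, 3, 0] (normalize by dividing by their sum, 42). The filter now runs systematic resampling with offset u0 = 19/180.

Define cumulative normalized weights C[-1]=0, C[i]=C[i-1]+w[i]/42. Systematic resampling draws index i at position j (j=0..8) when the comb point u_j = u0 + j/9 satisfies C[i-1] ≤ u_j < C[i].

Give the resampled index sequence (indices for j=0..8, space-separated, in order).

0 1 1 2 3 4 6 6 7

C = [1/6, 8/21, 10/21, 13/21, 2/3, 16/21, 13/14, 1, 1]
j=0: u_0=19/180 ∈ [0, 1/6) → index 0
j=1: u_1=13/60 ∈ [1/6, 8/21) → index 1
j=2: u_2=59/180 ∈ [1/6, 8/21) → index 1
j=3: u_3=79/180 ∈ [8/21, 10/21) → index 2
j=4: u_4=11/20 ∈ [10/21, 13/21) → index 3
j=5: u_5=119/180 ∈ [13/21, 2/3) → index 4
j=6: u_6=139/180 ∈ [16/21, 13/14) → index 6
j=7: u_7=53/60 ∈ [16/21, 13/14) → index 6
j=8: u_8=179/180 ∈ [13/14, 1) → index 7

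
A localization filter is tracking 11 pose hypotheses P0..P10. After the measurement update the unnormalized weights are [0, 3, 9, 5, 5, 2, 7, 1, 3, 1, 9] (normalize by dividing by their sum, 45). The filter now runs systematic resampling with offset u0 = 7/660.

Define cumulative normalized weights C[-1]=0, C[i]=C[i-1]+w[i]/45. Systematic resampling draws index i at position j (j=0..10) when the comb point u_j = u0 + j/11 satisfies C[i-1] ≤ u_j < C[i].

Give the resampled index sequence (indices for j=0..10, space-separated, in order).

C = [0, 1/15, 4/15, 17/45, 22/45, 8/15, 31/45, 32/45, 7/9, 4/5, 1]
j=0: u_0=7/660 ∈ [0, 1/15) → index 1
j=1: u_1=67/660 ∈ [1/15, 4/15) → index 2
j=2: u_2=127/660 ∈ [1/15, 4/15) → index 2
j=3: u_3=17/60 ∈ [4/15, 17/45) → index 3
j=4: u_4=247/660 ∈ [4/15, 17/45) → index 3
j=5: u_5=307/660 ∈ [17/45, 22/45) → index 4
j=6: u_6=367/660 ∈ [8/15, 31/45) → index 6
j=7: u_7=427/660 ∈ [8/15, 31/45) → index 6
j=8: u_8=487/660 ∈ [32/45, 7/9) → index 8
j=9: u_9=547/660 ∈ [4/5, 1) → index 10
j=10: u_10=607/660 ∈ [4/5, 1) → index 10

1 2 2 3 3 4 6 6 8 10 10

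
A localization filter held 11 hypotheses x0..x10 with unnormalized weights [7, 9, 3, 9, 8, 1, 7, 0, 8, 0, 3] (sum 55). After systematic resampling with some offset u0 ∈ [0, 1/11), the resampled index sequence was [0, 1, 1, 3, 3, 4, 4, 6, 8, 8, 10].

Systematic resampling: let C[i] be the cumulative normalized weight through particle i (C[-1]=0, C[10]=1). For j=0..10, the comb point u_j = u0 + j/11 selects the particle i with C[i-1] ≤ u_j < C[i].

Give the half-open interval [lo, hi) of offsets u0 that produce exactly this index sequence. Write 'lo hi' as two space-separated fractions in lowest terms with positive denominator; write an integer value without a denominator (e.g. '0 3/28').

C = [7/55, 16/55, 19/55, 28/55, 36/55, 37/55, 4/5, 4/5, 52/55, 52/55, 1]
j=0 picked index 0: u0 ∈ [0, 7/55)
j=1 picked index 1: u0 ∈ [2/55, 1/5)
j=2 picked index 1: u0 ∈ [-3/55, 6/55)
j=3 picked index 3: u0 ∈ [4/55, 13/55)
j=4 picked index 3: u0 ∈ [-1/55, 8/55)
j=5 picked index 4: u0 ∈ [3/55, 1/5)
j=6 picked index 4: u0 ∈ [-2/55, 6/55)
j=7 picked index 6: u0 ∈ [2/55, 9/55)
j=8 picked index 8: u0 ∈ [4/55, 12/55)
j=9 picked index 8: u0 ∈ [-1/55, 7/55)
j=10 picked index 10: u0 ∈ [2/55, 1/11)
intersection: [4/55, 1/11)

4/55 1/11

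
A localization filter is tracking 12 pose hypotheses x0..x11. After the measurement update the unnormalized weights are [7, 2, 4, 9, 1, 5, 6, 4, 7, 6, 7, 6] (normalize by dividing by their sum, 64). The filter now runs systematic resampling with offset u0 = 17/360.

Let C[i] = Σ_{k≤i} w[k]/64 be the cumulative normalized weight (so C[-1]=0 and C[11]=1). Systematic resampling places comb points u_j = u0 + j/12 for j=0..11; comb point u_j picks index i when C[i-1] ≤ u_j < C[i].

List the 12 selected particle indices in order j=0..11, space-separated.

C = [7/64, 9/64, 13/64, 11/32, 23/64, 7/16, 17/32, 19/32, 45/64, 51/64, 29/32, 1]
j=0: u_0=17/360 ∈ [0, 7/64) → index 0
j=1: u_1=47/360 ∈ [7/64, 9/64) → index 1
j=2: u_2=77/360 ∈ [13/64, 11/32) → index 3
j=3: u_3=107/360 ∈ [13/64, 11/32) → index 3
j=4: u_4=137/360 ∈ [23/64, 7/16) → index 5
j=5: u_5=167/360 ∈ [7/16, 17/32) → index 6
j=6: u_6=197/360 ∈ [17/32, 19/32) → index 7
j=7: u_7=227/360 ∈ [19/32, 45/64) → index 8
j=8: u_8=257/360 ∈ [45/64, 51/64) → index 9
j=9: u_9=287/360 ∈ [51/64, 29/32) → index 10
j=10: u_10=317/360 ∈ [51/64, 29/32) → index 10
j=11: u_11=347/360 ∈ [29/32, 1) → index 11

0 1 3 3 5 6 7 8 9 10 10 11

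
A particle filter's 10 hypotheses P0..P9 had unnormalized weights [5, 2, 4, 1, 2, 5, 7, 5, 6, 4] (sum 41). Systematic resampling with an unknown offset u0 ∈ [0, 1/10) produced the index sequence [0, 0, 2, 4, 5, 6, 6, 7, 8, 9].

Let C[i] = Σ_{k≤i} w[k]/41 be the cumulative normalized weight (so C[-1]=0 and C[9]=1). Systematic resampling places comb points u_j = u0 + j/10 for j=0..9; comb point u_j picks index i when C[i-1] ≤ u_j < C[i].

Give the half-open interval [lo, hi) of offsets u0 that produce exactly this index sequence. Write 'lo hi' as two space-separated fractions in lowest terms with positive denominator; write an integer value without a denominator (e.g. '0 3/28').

1/410 9/410

C = [5/41, 7/41, 11/41, 12/41, 14/41, 19/41, 26/41, 31/41, 37/41, 1]
j=0 picked index 0: u0 ∈ [0, 5/41)
j=1 picked index 0: u0 ∈ [-1/10, 9/410)
j=2 picked index 2: u0 ∈ [-6/205, 14/205)
j=3 picked index 4: u0 ∈ [-3/410, 17/410)
j=4 picked index 5: u0 ∈ [-12/205, 13/205)
j=5 picked index 6: u0 ∈ [-3/82, 11/82)
j=6 picked index 6: u0 ∈ [-28/205, 7/205)
j=7 picked index 7: u0 ∈ [-27/410, 23/410)
j=8 picked index 8: u0 ∈ [-9/205, 21/205)
j=9 picked index 9: u0 ∈ [1/410, 1/10)
intersection: [1/410, 9/410)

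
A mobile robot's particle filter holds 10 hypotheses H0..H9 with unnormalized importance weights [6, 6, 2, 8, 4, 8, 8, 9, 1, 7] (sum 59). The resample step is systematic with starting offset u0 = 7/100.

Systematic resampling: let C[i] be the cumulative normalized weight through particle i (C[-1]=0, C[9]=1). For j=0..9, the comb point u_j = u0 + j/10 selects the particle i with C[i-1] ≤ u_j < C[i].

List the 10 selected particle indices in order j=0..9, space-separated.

C = [6/59, 12/59, 14/59, 22/59, 26/59, 34/59, 42/59, 51/59, 52/59, 1]
j=0: u_0=7/100 ∈ [0, 6/59) → index 0
j=1: u_1=17/100 ∈ [6/59, 12/59) → index 1
j=2: u_2=27/100 ∈ [14/59, 22/59) → index 3
j=3: u_3=37/100 ∈ [14/59, 22/59) → index 3
j=4: u_4=47/100 ∈ [26/59, 34/59) → index 5
j=5: u_5=57/100 ∈ [26/59, 34/59) → index 5
j=6: u_6=67/100 ∈ [34/59, 42/59) → index 6
j=7: u_7=77/100 ∈ [42/59, 51/59) → index 7
j=8: u_8=87/100 ∈ [51/59, 52/59) → index 8
j=9: u_9=97/100 ∈ [52/59, 1) → index 9

0 1 3 3 5 5 6 7 8 9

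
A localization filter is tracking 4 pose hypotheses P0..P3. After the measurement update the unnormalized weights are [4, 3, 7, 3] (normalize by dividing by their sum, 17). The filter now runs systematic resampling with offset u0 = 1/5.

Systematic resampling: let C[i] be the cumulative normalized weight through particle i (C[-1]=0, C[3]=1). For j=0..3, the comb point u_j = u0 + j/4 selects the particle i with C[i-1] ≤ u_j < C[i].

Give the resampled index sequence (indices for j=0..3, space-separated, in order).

C = [4/17, 7/17, 14/17, 1]
j=0: u_0=1/5 ∈ [0, 4/17) → index 0
j=1: u_1=9/20 ∈ [7/17, 14/17) → index 2
j=2: u_2=7/10 ∈ [7/17, 14/17) → index 2
j=3: u_3=19/20 ∈ [14/17, 1) → index 3

0 2 2 3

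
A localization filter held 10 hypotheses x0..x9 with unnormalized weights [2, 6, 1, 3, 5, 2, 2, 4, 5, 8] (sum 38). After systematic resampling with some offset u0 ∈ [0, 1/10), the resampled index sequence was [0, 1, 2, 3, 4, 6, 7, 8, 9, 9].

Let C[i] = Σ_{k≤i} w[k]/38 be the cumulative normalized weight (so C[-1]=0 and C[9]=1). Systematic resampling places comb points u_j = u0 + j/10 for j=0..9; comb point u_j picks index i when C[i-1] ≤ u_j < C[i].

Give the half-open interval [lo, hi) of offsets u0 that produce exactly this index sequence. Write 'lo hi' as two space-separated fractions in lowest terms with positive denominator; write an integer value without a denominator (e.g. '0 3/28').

C = [1/19, 4/19, 9/38, 6/19, 17/38, 1/2, 21/38, 25/38, 15/19, 1]
j=0 picked index 0: u0 ∈ [0, 1/19)
j=1 picked index 1: u0 ∈ [-9/190, 21/190)
j=2 picked index 2: u0 ∈ [1/95, 7/190)
j=3 picked index 3: u0 ∈ [-6/95, 3/190)
j=4 picked index 4: u0 ∈ [-8/95, 9/190)
j=5 picked index 6: u0 ∈ [0, 1/19)
j=6 picked index 7: u0 ∈ [-9/190, 11/190)
j=7 picked index 8: u0 ∈ [-4/95, 17/190)
j=8 picked index 9: u0 ∈ [-1/95, 1/5)
j=9 picked index 9: u0 ∈ [-21/190, 1/10)
intersection: [1/95, 3/190)

1/95 3/190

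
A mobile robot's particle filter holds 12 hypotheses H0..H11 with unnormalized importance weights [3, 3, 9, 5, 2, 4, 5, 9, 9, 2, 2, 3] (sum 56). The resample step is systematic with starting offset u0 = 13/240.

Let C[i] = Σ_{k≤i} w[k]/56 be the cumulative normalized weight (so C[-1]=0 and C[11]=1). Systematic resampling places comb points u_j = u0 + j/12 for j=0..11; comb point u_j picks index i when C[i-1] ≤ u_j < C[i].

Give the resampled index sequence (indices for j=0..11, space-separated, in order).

C = [3/56, 3/28, 15/56, 5/14, 11/28, 13/28, 31/56, 5/7, 7/8, 51/56, 53/56, 1]
j=0: u_0=13/240 ∈ [3/56, 3/28) → index 1
j=1: u_1=11/80 ∈ [3/28, 15/56) → index 2
j=2: u_2=53/240 ∈ [3/28, 15/56) → index 2
j=3: u_3=73/240 ∈ [15/56, 5/14) → index 3
j=4: u_4=31/80 ∈ [5/14, 11/28) → index 4
j=5: u_5=113/240 ∈ [13/28, 31/56) → index 6
j=6: u_6=133/240 ∈ [31/56, 5/7) → index 7
j=7: u_7=51/80 ∈ [31/56, 5/7) → index 7
j=8: u_8=173/240 ∈ [5/7, 7/8) → index 8
j=9: u_9=193/240 ∈ [5/7, 7/8) → index 8
j=10: u_10=71/80 ∈ [7/8, 51/56) → index 9
j=11: u_11=233/240 ∈ [53/56, 1) → index 11

1 2 2 3 4 6 7 7 8 8 9 11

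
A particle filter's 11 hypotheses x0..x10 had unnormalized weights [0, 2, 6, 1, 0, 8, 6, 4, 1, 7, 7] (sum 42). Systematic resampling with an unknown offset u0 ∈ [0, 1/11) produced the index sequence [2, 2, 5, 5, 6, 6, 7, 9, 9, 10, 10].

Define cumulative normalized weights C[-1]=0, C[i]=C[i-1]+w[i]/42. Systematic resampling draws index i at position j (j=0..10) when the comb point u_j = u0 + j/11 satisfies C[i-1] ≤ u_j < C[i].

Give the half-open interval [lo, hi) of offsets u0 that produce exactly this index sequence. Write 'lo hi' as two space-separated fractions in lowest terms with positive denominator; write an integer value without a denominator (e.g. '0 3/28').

1/21 1/11

C = [0, 1/21, 4/21, 3/14, 3/14, 17/42, 23/42, 9/14, 2/3, 5/6, 1]
j=0 picked index 2: u0 ∈ [1/21, 4/21)
j=1 picked index 2: u0 ∈ [-10/231, 23/231)
j=2 picked index 5: u0 ∈ [5/154, 103/462)
j=3 picked index 5: u0 ∈ [-9/154, 61/462)
j=4 picked index 6: u0 ∈ [19/462, 85/462)
j=5 picked index 6: u0 ∈ [-23/462, 43/462)
j=6 picked index 7: u0 ∈ [1/462, 15/154)
j=7 picked index 9: u0 ∈ [1/33, 13/66)
j=8 picked index 9: u0 ∈ [-2/33, 7/66)
j=9 picked index 10: u0 ∈ [1/66, 2/11)
j=10 picked index 10: u0 ∈ [-5/66, 1/11)
intersection: [1/21, 1/11)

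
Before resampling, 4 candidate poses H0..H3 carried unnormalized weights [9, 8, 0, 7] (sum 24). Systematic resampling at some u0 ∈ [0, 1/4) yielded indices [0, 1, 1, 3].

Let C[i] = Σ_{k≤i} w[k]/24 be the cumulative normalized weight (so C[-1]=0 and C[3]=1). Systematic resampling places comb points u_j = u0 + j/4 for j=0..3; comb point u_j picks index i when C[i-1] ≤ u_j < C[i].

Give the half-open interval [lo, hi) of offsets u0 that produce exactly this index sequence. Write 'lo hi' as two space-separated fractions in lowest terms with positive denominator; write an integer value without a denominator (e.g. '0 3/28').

1/8 5/24

C = [3/8, 17/24, 17/24, 1]
j=0 picked index 0: u0 ∈ [0, 3/8)
j=1 picked index 1: u0 ∈ [1/8, 11/24)
j=2 picked index 1: u0 ∈ [-1/8, 5/24)
j=3 picked index 3: u0 ∈ [-1/24, 1/4)
intersection: [1/8, 5/24)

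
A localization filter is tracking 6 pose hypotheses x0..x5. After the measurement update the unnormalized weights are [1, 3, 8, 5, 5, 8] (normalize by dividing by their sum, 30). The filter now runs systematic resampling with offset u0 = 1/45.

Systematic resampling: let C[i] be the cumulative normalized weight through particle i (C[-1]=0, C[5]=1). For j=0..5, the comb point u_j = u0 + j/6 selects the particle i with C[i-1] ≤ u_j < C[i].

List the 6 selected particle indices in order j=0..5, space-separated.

0 2 2 3 4 5

C = [1/30, 2/15, 2/5, 17/30, 11/15, 1]
j=0: u_0=1/45 ∈ [0, 1/30) → index 0
j=1: u_1=17/90 ∈ [2/15, 2/5) → index 2
j=2: u_2=16/45 ∈ [2/15, 2/5) → index 2
j=3: u_3=47/90 ∈ [2/5, 17/30) → index 3
j=4: u_4=31/45 ∈ [17/30, 11/15) → index 4
j=5: u_5=77/90 ∈ [11/15, 1) → index 5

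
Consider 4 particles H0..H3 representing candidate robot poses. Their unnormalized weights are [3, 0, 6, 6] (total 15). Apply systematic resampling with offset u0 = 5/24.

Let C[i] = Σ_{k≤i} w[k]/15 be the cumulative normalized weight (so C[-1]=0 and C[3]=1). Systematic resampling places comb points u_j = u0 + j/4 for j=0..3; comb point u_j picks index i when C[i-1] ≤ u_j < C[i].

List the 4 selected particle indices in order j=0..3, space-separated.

C = [1/5, 1/5, 3/5, 1]
j=0: u_0=5/24 ∈ [1/5, 3/5) → index 2
j=1: u_1=11/24 ∈ [1/5, 3/5) → index 2
j=2: u_2=17/24 ∈ [3/5, 1) → index 3
j=3: u_3=23/24 ∈ [3/5, 1) → index 3

2 2 3 3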